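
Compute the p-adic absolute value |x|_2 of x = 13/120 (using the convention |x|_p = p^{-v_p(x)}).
|13/120|_2 = 8

Step 1 — compute v_2(x) by factoring powers of 2 out of the numerator and denominator: v_2(13/120) = -3. Step 2 — apply |x|_p = p^{-v_p(x)} = 2^{3} = 8.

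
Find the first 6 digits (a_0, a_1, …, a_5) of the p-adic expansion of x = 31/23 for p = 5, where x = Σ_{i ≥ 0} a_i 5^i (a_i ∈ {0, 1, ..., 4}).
(a_0, …, a_5) = (2, 4, 2, 4, 3, 4)

v_5(31/23) = 0 (numerator and denominator both coprime to 5), so x ∈ ℤ_5^×. Compute digits iteratively via a_i = x_i mod 5, x_{i+1} = (x_i − a_i)/5, with x_0 = x:
  x_0 = 31/23;  a_0 = 2;  x_1 = (x_0 − 2)/5 = -3/23
  x_1 = -3/23;  a_1 = 4;  x_2 = (x_1 − 4)/5 = -19/23
  x_2 = -19/23;  a_2 = 2;  x_3 = (x_2 − 2)/5 = -13/23
  x_3 = -13/23;  a_3 = 4;  x_4 = (x_3 − 4)/5 = -21/23
  x_4 = -21/23;  a_4 = 3;  x_5 = (x_4 − 3)/5 = -18/23
  x_5 = -18/23;  a_5 = 4;  x_6 = (x_5 − 4)/5 = -22/23
Digits: (2, 4, 2, 4, 3, 4).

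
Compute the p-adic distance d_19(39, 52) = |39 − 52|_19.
d_19(39, 52) = 1

Step 1 — x − y = 39 − 52 = -13. Step 2 — v_19(-13) = 0 (factor: -13 = −(19^0 · 13); the sign does not affect v_p). Step 3 — |x − y|_19 = 19^{0} = 1.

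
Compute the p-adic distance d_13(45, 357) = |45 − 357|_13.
d_13(45, 357) = 1/13

Step 1 — x − y = 45 − 357 = -312. Step 2 — v_13(-312) = 1 (factor: -312 = −(13^1 · 24); the sign does not affect v_p). Step 3 — |x − y|_13 = 13^{-1} = 1/13.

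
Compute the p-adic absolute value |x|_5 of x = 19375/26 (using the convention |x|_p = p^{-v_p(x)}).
|19375/26|_5 = 1/625

Step 1 — compute v_5(x) by factoring powers of 5 out of the numerator and denominator: v_5(19375/26) = 4. Step 2 — apply |x|_p = p^{-v_p(x)} = 5^{-4} = 1/625.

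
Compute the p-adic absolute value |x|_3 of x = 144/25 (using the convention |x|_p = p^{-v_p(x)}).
|144/25|_3 = 1/9

Step 1 — compute v_3(x) by factoring powers of 3 out of the numerator and denominator: v_3(144/25) = 2. Step 2 — apply |x|_p = p^{-v_p(x)} = 3^{-2} = 1/9.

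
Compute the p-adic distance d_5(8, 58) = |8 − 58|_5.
d_5(8, 58) = 1/25

Step 1 — x − y = 8 − 58 = -50. Step 2 — v_5(-50) = 2 (factor: -50 = −(5^2 · 2); the sign does not affect v_p). Step 3 — |x − y|_5 = 5^{-2} = 1/25.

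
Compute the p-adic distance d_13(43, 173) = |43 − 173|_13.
d_13(43, 173) = 1/13

Step 1 — x − y = 43 − 173 = -130. Step 2 — v_13(-130) = 1 (factor: -130 = −(13^1 · 10); the sign does not affect v_p). Step 3 — |x − y|_13 = 13^{-1} = 1/13.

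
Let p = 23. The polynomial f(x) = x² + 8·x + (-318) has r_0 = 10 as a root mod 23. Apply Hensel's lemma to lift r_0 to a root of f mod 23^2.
r_1 = 355 (mod 529)

Hensel: r_{i+1} = r_i − f(r_i)·(f′(r_i))^{-1} mod 23^{i+2}, f′(x) = 2x + 8. Iterate:
  r_0 = 10 (mod 23)
  r_1 = 355 (mod 529)
Final: r = 355 satisfies f(r) ≡ 0 mod 23^2.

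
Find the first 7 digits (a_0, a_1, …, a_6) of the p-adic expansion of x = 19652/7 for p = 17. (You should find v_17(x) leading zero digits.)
(a_0, …, a_6) = (0, 0, 0, 3, 12, 9, 14)

v_17(19652/7) = 3, so a_0 = ... = a_2 = 0. Factor out: x = 17^3 · u with u = 4/7 a unit in ℤ_17. Expand u iteratively via a_{v+i} = u_i mod 17, u_{i+1} = (u_i − a_{v+i})/17:
  u_0 = 4/7;  a_3 = 3;  u_1 = (u_0 − 3)/17 = -1/7
  u_1 = -1/7;  a_4 = 12;  u_2 = (u_1 − 12)/17 = -5/7
  u_2 = -5/7;  a_5 = 9;  u_3 = (u_2 − 9)/17 = -4/7
  u_3 = -4/7;  a_6 = 14;  u_4 = (u_3 − 14)/17 = -6/7
Digits: (0, 0, 0, 3, 12, 9, 14).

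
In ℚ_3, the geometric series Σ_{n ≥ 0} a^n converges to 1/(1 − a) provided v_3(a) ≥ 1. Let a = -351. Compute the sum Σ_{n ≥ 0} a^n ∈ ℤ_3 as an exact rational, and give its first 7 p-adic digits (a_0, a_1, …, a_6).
Σ a^n = 1/(1 − a) = 1/352;  first 7 digits = (1, 0, 0, 2, 1, 1, 0)

v_3(a) = 3 ≥ 1, so the series converges in ℤ_3 to 1/(1 − a) = 1/(1 − (-351)) = 1/352. Expand this rational in ℤ_3: compute digits iteratively via d_i = x_i mod 3, x_{i+1} = (x_i − d_i)/3. The first 7 digits are (1, 0, 0, 2, 1, 1, 0).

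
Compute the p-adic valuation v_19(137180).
v_19(137180) = 3

v_19(n) is the largest exponent k such that 19^k divides n. Factor out: 137180 = 19^3 · 20. (Sign doesn't affect v_p.) So v_19(137180) = 3.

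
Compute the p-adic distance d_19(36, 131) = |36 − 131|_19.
d_19(36, 131) = 1/19

Step 1 — x − y = 36 − 131 = -95. Step 2 — v_19(-95) = 1 (factor: -95 = −(19^1 · 5); the sign does not affect v_p). Step 3 — |x − y|_19 = 19^{-1} = 1/19.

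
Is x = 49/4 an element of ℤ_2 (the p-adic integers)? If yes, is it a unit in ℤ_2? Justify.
x ∉ ℤ_2 (v_2(x) = -2 < 0)

ℤ_2 = {x ∈ ℚ_2 : v_2(x) ≥ 0} and ℤ_2^× = {x ∈ ℤ_2 : v_2(x) = 0}. Here v_2(49/4) = v_2(num) − v_2(den) = -2; compare against these criteria.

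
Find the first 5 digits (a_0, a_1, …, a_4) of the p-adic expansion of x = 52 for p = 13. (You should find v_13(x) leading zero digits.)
(a_0, …, a_4) = (0, 4, 0, 0, 0)

v_13(52) = 1, so a_0 = ... = a_0 = 0. Factor out: x = 13^1 · u with u = 4 a unit in ℤ_13. Expand u iteratively via a_{v+i} = u_i mod 13, u_{i+1} = (u_i − a_{v+i})/13:
  u_0 = 4;  a_1 = 4;  u_1 = (u_0 − 4)/13 = 0
  u_1 = 0;  a_2 = 0;  u_2 = (u_1 − 0)/13 = 0
  u_2 = 0;  a_3 = 0;  u_3 = (u_2 − 0)/13 = 0
  u_3 = 0;  a_4 = 0;  u_4 = (u_3 − 0)/13 = 0
Digits: (0, 4, 0, 0, 0).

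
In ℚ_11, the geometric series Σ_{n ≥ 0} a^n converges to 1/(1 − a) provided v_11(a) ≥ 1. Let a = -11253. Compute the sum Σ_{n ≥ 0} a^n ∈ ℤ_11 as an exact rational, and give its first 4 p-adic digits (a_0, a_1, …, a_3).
Σ a^n = 1/(1 − a) = 1/11254;  first 4 digits = (1, 0, 6, 2)

v_11(a) = 2 ≥ 1, so the series converges in ℤ_11 to 1/(1 − a) = 1/(1 − (-11253)) = 1/11254. Expand this rational in ℤ_11: compute digits iteratively via d_i = x_i mod 11, x_{i+1} = (x_i − d_i)/11. The first 4 digits are (1, 0, 6, 2).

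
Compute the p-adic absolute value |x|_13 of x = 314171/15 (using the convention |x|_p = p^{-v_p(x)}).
|314171/15|_13 = 1/28561

Step 1 — compute v_13(x) by factoring powers of 13 out of the numerator and denominator: v_13(314171/15) = 4. Step 2 — apply |x|_p = p^{-v_p(x)} = 13^{-4} = 1/28561.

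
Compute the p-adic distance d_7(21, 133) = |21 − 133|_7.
d_7(21, 133) = 1/7

Step 1 — x − y = 21 − 133 = -112. Step 2 — v_7(-112) = 1 (factor: -112 = −(7^1 · 16); the sign does not affect v_p). Step 3 — |x − y|_7 = 7^{-1} = 1/7.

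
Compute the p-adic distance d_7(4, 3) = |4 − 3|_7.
d_7(4, 3) = 1

Step 1 — x − y = 4 − 3 = 1. Step 2 — v_7(1) = 0 (factor: 1 = (7^0 · 1); the sign does not affect v_p). Step 3 — |x − y|_7 = 7^{0} = 1.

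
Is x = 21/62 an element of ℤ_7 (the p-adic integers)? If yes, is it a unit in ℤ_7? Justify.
x ∈ ℤ_7 but not a unit; v_7(x) = 1 > 0

ℤ_7 = {x ∈ ℚ_7 : v_7(x) ≥ 0} and ℤ_7^× = {x ∈ ℤ_7 : v_7(x) = 0}. Here v_7(21/62) = v_7(num) − v_7(den) = 1; compare against these criteria.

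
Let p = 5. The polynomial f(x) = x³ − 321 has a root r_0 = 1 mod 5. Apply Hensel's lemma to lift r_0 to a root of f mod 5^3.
r_2 = 91 (mod 125)

Hensel: r_{i+1} = r_i − f(r_i)/f′(r_i) mod 5^{i+2}, where f′(x) = 3x². Iterate:
  r_0 = 1 (mod 5)
  r_1 = 16 (mod 25)
  r_2 = 91 (mod 125)
Final: r = 91 with f(r) ≡ 0 mod 5^3.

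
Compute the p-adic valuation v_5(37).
v_5(37) = 0

v_5(n) is the largest exponent k such that 5^k divides n. Factor out: 37 = 5^0 · 37. (Sign doesn't affect v_p.) So v_5(37) = 0.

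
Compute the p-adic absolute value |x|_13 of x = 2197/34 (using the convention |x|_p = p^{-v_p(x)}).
|2197/34|_13 = 1/2197

Step 1 — compute v_13(x) by factoring powers of 13 out of the numerator and denominator: v_13(2197/34) = 3. Step 2 — apply |x|_p = p^{-v_p(x)} = 13^{-3} = 1/2197.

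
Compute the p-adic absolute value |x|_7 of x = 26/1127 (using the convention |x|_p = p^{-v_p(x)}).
|26/1127|_7 = 49

Step 1 — compute v_7(x) by factoring powers of 7 out of the numerator and denominator: v_7(26/1127) = -2. Step 2 — apply |x|_p = p^{-v_p(x)} = 7^{2} = 49.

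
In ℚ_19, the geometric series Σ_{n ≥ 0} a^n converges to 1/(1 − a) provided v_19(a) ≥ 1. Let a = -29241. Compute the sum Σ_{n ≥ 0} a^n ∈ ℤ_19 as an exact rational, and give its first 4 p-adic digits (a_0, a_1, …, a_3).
Σ a^n = 1/(1 − a) = 1/29242;  first 4 digits = (1, 0, 14, 14)

v_19(a) = 2 ≥ 1, so the series converges in ℤ_19 to 1/(1 − a) = 1/(1 − (-29241)) = 1/29242. Expand this rational in ℤ_19: compute digits iteratively via d_i = x_i mod 19, x_{i+1} = (x_i − d_i)/19. The first 4 digits are (1, 0, 14, 14).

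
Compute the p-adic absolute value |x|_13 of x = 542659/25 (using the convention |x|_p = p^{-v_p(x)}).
|542659/25|_13 = 1/28561

Step 1 — compute v_13(x) by factoring powers of 13 out of the numerator and denominator: v_13(542659/25) = 4. Step 2 — apply |x|_p = p^{-v_p(x)} = 13^{-4} = 1/28561.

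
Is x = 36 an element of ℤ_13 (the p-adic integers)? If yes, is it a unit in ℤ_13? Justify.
x ∈ ℤ_13^× (unit); v_13(x) = 0

ℤ_13 = {x ∈ ℚ_13 : v_13(x) ≥ 0} and ℤ_13^× = {x ∈ ℤ_13 : v_13(x) = 0}. Here v_13(36) = v_13(num) − v_13(den) = 0; compare against these criteria.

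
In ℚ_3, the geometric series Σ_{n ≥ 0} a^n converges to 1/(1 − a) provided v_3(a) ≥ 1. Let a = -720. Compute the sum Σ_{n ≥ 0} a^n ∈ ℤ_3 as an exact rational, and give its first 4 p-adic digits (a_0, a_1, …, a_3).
Σ a^n = 1/(1 − a) = 1/721;  first 4 digits = (1, 0, 1, 0)

v_3(a) = 2 ≥ 1, so the series converges in ℤ_3 to 1/(1 − a) = 1/(1 − (-720)) = 1/721. Expand this rational in ℤ_3: compute digits iteratively via d_i = x_i mod 3, x_{i+1} = (x_i − d_i)/3. The first 4 digits are (1, 0, 1, 0).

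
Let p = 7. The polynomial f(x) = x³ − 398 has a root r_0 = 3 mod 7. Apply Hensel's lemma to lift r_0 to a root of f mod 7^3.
r_2 = 73 (mod 343)

Hensel: r_{i+1} = r_i − f(r_i)/f′(r_i) mod 7^{i+2}, where f′(x) = 3x². Iterate:
  r_0 = 3 (mod 7)
  r_1 = 24 (mod 49)
  r_2 = 73 (mod 343)
Final: r = 73 with f(r) ≡ 0 mod 7^3.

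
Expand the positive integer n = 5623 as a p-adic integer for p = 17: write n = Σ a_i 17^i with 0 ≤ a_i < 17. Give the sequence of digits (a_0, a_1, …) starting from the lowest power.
(a_0, a_1, …) = (13, 7, 2, 1)

Repeated division by 17 gives the digits low-to-high: 5623 = 13 + 7·17^1 + 2·17^2 + 1·17^3. Digit sequence: (13, 7, 2, 1).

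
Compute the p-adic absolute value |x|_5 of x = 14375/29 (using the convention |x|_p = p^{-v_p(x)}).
|14375/29|_5 = 1/625

Step 1 — compute v_5(x) by factoring powers of 5 out of the numerator and denominator: v_5(14375/29) = 4. Step 2 — apply |x|_p = p^{-v_p(x)} = 5^{-4} = 1/625.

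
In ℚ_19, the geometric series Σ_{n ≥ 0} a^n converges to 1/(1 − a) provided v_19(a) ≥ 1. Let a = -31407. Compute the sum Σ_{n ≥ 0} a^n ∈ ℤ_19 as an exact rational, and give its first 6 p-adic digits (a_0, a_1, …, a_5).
Σ a^n = 1/(1 − a) = 1/31408;  first 6 digits = (1, 0, 8, 14, 6, 18)

v_19(a) = 2 ≥ 1, so the series converges in ℤ_19 to 1/(1 − a) = 1/(1 − (-31407)) = 1/31408. Expand this rational in ℤ_19: compute digits iteratively via d_i = x_i mod 19, x_{i+1} = (x_i − d_i)/19. The first 6 digits are (1, 0, 8, 14, 6, 18).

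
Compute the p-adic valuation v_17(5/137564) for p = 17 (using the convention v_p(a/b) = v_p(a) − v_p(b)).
v_17(5/137564) = -3

Factor powers of 17 from the numerator and denominator of the reduced fraction: 5 = 17^0 · 5 and 137564 = 17^3 · 28. Apply v_p(a/b) = v_p(a) − v_p(b): v_17(5/137564) = 0 − 3 = -3.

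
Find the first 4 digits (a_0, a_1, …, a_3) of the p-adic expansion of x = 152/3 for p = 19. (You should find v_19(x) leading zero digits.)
(a_0, …, a_3) = (0, 9, 6, 6)

v_19(152/3) = 1, so a_0 = ... = a_0 = 0. Factor out: x = 19^1 · u with u = 8/3 a unit in ℤ_19. Expand u iteratively via a_{v+i} = u_i mod 19, u_{i+1} = (u_i − a_{v+i})/19:
  u_0 = 8/3;  a_1 = 9;  u_1 = (u_0 − 9)/19 = -1/3
  u_1 = -1/3;  a_2 = 6;  u_2 = (u_1 − 6)/19 = -1/3
  u_2 = -1/3;  a_3 = 6;  u_3 = (u_2 − 6)/19 = -1/3
Digits: (0, 9, 6, 6).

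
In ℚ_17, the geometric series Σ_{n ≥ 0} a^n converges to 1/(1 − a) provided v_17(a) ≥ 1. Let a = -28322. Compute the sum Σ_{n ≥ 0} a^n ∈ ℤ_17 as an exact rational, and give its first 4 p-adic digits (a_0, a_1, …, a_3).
Σ a^n = 1/(1 − a) = 1/28323;  first 4 digits = (1, 0, 4, 11)

v_17(a) = 2 ≥ 1, so the series converges in ℤ_17 to 1/(1 − a) = 1/(1 − (-28322)) = 1/28323. Expand this rational in ℤ_17: compute digits iteratively via d_i = x_i mod 17, x_{i+1} = (x_i − d_i)/17. The first 4 digits are (1, 0, 4, 11).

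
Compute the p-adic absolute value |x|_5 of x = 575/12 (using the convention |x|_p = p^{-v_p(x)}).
|575/12|_5 = 1/25

Step 1 — compute v_5(x) by factoring powers of 5 out of the numerator and denominator: v_5(575/12) = 2. Step 2 — apply |x|_p = p^{-v_p(x)} = 5^{-2} = 1/25.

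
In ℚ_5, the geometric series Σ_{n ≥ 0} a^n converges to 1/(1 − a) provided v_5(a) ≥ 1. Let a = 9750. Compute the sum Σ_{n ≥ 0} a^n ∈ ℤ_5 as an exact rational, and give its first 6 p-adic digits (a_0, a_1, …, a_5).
Σ a^n = 1/(1 − a) = -1/9749;  first 6 digits = (1, 0, 0, 3, 0, 3)

v_5(a) = 3 ≥ 1, so the series converges in ℤ_5 to 1/(1 − a) = 1/(1 − 9750) = -1/9749. Expand this rational in ℤ_5: compute digits iteratively via d_i = x_i mod 5, x_{i+1} = (x_i − d_i)/5. The first 6 digits are (1, 0, 0, 3, 0, 3).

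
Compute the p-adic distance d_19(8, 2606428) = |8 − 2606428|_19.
d_19(8, 2606428) = 1/130321

Step 1 — x − y = 8 − 2606428 = -2606420. Step 2 — v_19(-2606420) = 4 (factor: -2606420 = −(19^4 · 20); the sign does not affect v_p). Step 3 — |x − y|_19 = 19^{-4} = 1/130321.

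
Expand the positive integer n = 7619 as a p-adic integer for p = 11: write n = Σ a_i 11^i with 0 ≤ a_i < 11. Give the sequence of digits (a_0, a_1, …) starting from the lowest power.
(a_0, a_1, …) = (7, 10, 7, 5)

Repeated division by 11 gives the digits low-to-high: 7619 = 7 + 10·11^1 + 7·11^2 + 5·11^3. Digit sequence: (7, 10, 7, 5).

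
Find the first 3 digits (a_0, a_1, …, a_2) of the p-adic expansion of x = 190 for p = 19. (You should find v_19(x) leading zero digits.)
(a_0, …, a_2) = (0, 10, 0)

v_19(190) = 1, so a_0 = ... = a_0 = 0. Factor out: x = 19^1 · u with u = 10 a unit in ℤ_19. Expand u iteratively via a_{v+i} = u_i mod 19, u_{i+1} = (u_i − a_{v+i})/19:
  u_0 = 10;  a_1 = 10;  u_1 = (u_0 − 10)/19 = 0
  u_1 = 0;  a_2 = 0;  u_2 = (u_1 − 0)/19 = 0
Digits: (0, 10, 0).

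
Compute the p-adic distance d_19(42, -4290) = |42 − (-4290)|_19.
d_19(42, -4290) = 1/361

Step 1 — x − y = 42 − (-4290) = 4332. Step 2 — v_19(4332) = 2 (factor: 4332 = (19^2 · 12); the sign does not affect v_p). Step 3 — |x − y|_19 = 19^{-2} = 1/361.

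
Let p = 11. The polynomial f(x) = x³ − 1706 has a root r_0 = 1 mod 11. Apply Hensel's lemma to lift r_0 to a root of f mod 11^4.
r_3 = 1739 (mod 14641)

Hensel: r_{i+1} = r_i − f(r_i)/f′(r_i) mod 11^{i+2}, where f′(x) = 3x². Iterate:
  r_0 = 1 (mod 11)
  r_1 = 45 (mod 121)
  r_2 = 408 (mod 1331)
  r_3 = 1739 (mod 14641)
Final: r = 1739 with f(r) ≡ 0 mod 11^4.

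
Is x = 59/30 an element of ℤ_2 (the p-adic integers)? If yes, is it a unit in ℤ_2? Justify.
x ∉ ℤ_2 (v_2(x) = -1 < 0)

ℤ_2 = {x ∈ ℚ_2 : v_2(x) ≥ 0} and ℤ_2^× = {x ∈ ℤ_2 : v_2(x) = 0}. Here v_2(59/30) = v_2(num) − v_2(den) = -1; compare against these criteria.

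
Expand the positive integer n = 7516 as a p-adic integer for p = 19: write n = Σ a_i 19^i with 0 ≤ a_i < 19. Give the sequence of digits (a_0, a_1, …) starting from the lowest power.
(a_0, a_1, …) = (11, 15, 1, 1)

Repeated division by 19 gives the digits low-to-high: 7516 = 11 + 15·19^1 + 1·19^2 + 1·19^3. Digit sequence: (11, 15, 1, 1).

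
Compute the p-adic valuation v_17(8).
v_17(8) = 0

v_17(n) is the largest exponent k such that 17^k divides n. Factor out: 8 = 17^0 · 8. (Sign doesn't affect v_p.) So v_17(8) = 0.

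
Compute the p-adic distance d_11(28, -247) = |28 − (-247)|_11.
d_11(28, -247) = 1/11

Step 1 — x − y = 28 − (-247) = 275. Step 2 — v_11(275) = 1 (factor: 275 = (11^1 · 25); the sign does not affect v_p). Step 3 — |x − y|_11 = 11^{-1} = 1/11.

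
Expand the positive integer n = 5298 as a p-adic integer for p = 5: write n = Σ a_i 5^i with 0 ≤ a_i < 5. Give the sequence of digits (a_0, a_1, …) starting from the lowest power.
(a_0, a_1, …) = (3, 4, 1, 2, 3, 1)

Repeated division by 5 gives the digits low-to-high: 5298 = 3 + 4·5^1 + 1·5^2 + 2·5^3 + 3·5^4 + 1·5^5. Digit sequence: (3, 4, 1, 2, 3, 1).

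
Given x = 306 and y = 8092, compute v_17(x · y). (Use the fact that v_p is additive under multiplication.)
v_17(2476152) = 3

v_p(x) = 1 (factor: 306 = 17^1 · 18); v_p(y) = 2 (factor: 8092 = 17^2 · 28). Additivity: v_p(xy) = v_p(x) + v_p(y) = 1 + 2 = 3. (Direct check: xy = 2476152 = 17^3 · (504).)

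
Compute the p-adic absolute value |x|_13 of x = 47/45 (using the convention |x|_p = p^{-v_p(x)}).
|47/45|_13 = 1

Step 1 — compute v_13(x) by factoring powers of 13 out of the numerator and denominator: v_13(47/45) = 0. Step 2 — apply |x|_p = p^{-v_p(x)} = 13^{0} = 1.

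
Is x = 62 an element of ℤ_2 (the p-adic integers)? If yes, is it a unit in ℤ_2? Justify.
x ∈ ℤ_2 but not a unit; v_2(x) = 1 > 0

ℤ_2 = {x ∈ ℚ_2 : v_2(x) ≥ 0} and ℤ_2^× = {x ∈ ℤ_2 : v_2(x) = 0}. Here v_2(62) = v_2(num) − v_2(den) = 1; compare against these criteria.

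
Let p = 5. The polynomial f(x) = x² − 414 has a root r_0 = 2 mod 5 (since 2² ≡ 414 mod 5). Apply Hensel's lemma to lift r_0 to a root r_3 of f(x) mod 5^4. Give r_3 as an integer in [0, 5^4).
r_3 = 517 (mod 625)

Hensel's recurrence: r_{i+1} = r_i − f(r_i)·(f′(r_i))^{-1} mod 5^{i+2}, with f′(x) = 2x. Iterate:
  r_0 = 2 (mod 5)
  r_1 = 17 (mod 25)
  r_2 = 17 (mod 125)
  r_3 = 517 (mod 625)
Final: r_3 = 517, and one checks f(r_3) ≡ 0 mod 5^4.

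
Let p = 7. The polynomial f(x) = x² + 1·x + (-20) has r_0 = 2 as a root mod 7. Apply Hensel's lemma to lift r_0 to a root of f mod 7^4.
r_3 = 2396 (mod 2401)

Hensel: r_{i+1} = r_i − f(r_i)·(f′(r_i))^{-1} mod 7^{i+2}, f′(x) = 2x + 1. Iterate:
  r_0 = 2 (mod 7)
  r_1 = 44 (mod 49)
  r_2 = 338 (mod 343)
  r_3 = 2396 (mod 2401)
Final: r = 2396 satisfies f(r) ≡ 0 mod 7^4.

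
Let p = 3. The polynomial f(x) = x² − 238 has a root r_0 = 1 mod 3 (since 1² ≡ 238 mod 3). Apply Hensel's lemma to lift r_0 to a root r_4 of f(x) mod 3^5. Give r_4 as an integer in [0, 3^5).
r_4 = 142 (mod 243)

Hensel's recurrence: r_{i+1} = r_i − f(r_i)·(f′(r_i))^{-1} mod 3^{i+2}, with f′(x) = 2x. Iterate:
  r_0 = 1 (mod 3)
  r_1 = 7 (mod 9)
  r_2 = 7 (mod 27)
  r_3 = 61 (mod 81)
  r_4 = 142 (mod 243)
Final: r_4 = 142, and one checks f(r_4) ≡ 0 mod 3^5.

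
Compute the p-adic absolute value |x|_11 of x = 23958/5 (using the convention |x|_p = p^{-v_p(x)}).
|23958/5|_11 = 1/1331

Step 1 — compute v_11(x) by factoring powers of 11 out of the numerator and denominator: v_11(23958/5) = 3. Step 2 — apply |x|_p = p^{-v_p(x)} = 11^{-3} = 1/1331.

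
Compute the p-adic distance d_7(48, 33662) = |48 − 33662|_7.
d_7(48, 33662) = 1/16807

Step 1 — x − y = 48 − 33662 = -33614. Step 2 — v_7(-33614) = 5 (factor: -33614 = −(7^5 · 2); the sign does not affect v_p). Step 3 — |x − y|_7 = 7^{-5} = 1/16807.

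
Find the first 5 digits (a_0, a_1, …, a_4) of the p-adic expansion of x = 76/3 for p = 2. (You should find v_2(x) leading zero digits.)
(a_0, …, a_4) = (0, 0, 1, 0, 0)

v_2(76/3) = 2, so a_0 = ... = a_1 = 0. Factor out: x = 2^2 · u with u = 19/3 a unit in ℤ_2. Expand u iteratively via a_{v+i} = u_i mod 2, u_{i+1} = (u_i − a_{v+i})/2:
  u_0 = 19/3;  a_2 = 1;  u_1 = (u_0 − 1)/2 = 8/3
  u_1 = 8/3;  a_3 = 0;  u_2 = (u_1 − 0)/2 = 4/3
  u_2 = 4/3;  a_4 = 0;  u_3 = (u_2 − 0)/2 = 2/3
Digits: (0, 0, 1, 0, 0).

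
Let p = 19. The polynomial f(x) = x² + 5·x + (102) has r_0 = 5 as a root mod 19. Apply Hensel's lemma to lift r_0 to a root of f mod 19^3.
r_2 = 4014 (mod 6859)

Hensel: r_{i+1} = r_i − f(r_i)·(f′(r_i))^{-1} mod 19^{i+2}, f′(x) = 2x + 5. Iterate:
  r_0 = 5 (mod 19)
  r_1 = 43 (mod 361)
  r_2 = 4014 (mod 6859)
Final: r = 4014 satisfies f(r) ≡ 0 mod 19^3.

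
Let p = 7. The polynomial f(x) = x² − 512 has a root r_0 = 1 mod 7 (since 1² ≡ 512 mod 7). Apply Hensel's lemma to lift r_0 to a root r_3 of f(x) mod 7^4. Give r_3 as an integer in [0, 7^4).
r_3 = 1359 (mod 2401)

Hensel's recurrence: r_{i+1} = r_i − f(r_i)·(f′(r_i))^{-1} mod 7^{i+2}, with f′(x) = 2x. Iterate:
  r_0 = 1 (mod 7)
  r_1 = 36 (mod 49)
  r_2 = 330 (mod 343)
  r_3 = 1359 (mod 2401)
Final: r_3 = 1359, and one checks f(r_3) ≡ 0 mod 7^4.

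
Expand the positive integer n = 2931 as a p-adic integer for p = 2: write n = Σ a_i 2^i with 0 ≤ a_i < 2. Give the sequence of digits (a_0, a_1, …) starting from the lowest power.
(a_0, a_1, …) = (1, 1, 0, 0, 1, 1, 1, 0, 1, 1, 0, 1)

Repeated division by 2 gives the digits low-to-high: 2931 = 1 + 1·2^1 + 1·2^4 + 1·2^5 + 1·2^6 + 1·2^8 + 1·2^9 + 1·2^11. Digit sequence: (1, 1, 0, 0, 1, 1, 1, 0, 1, 1, 0, 1).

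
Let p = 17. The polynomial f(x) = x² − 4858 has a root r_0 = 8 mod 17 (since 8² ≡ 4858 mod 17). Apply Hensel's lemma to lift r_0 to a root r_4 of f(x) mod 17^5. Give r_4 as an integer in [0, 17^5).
r_4 = 964520 (mod 1419857)

Hensel's recurrence: r_{i+1} = r_i − f(r_i)·(f′(r_i))^{-1} mod 17^{i+2}, with f′(x) = 2x. Iterate:
  r_0 = 8 (mod 17)
  r_1 = 127 (mod 289)
  r_2 = 1572 (mod 4913)
  r_3 = 45789 (mod 83521)
  r_4 = 964520 (mod 1419857)
Final: r_4 = 964520, and one checks f(r_4) ≡ 0 mod 17^5.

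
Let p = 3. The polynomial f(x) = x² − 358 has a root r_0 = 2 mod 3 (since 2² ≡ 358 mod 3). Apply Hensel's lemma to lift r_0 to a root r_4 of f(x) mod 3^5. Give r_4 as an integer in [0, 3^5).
r_4 = 176 (mod 243)

Hensel's recurrence: r_{i+1} = r_i − f(r_i)·(f′(r_i))^{-1} mod 3^{i+2}, with f′(x) = 2x. Iterate:
  r_0 = 2 (mod 3)
  r_1 = 5 (mod 9)
  r_2 = 14 (mod 27)
  r_3 = 14 (mod 81)
  r_4 = 176 (mod 243)
Final: r_4 = 176, and one checks f(r_4) ≡ 0 mod 3^5.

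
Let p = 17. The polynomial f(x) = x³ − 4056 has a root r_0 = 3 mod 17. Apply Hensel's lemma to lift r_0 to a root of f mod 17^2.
r_1 = 88 (mod 289)

Hensel: r_{i+1} = r_i − f(r_i)/f′(r_i) mod 17^{i+2}, where f′(x) = 3x². Iterate:
  r_0 = 3 (mod 17)
  r_1 = 88 (mod 289)
Final: r = 88 with f(r) ≡ 0 mod 17^2.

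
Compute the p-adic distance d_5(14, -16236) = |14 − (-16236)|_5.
d_5(14, -16236) = 1/625

Step 1 — x − y = 14 − (-16236) = 16250. Step 2 — v_5(16250) = 4 (factor: 16250 = (5^4 · 26); the sign does not affect v_p). Step 3 — |x − y|_5 = 5^{-4} = 1/625.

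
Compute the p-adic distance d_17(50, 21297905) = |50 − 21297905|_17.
d_17(50, 21297905) = 1/1419857

Step 1 — x − y = 50 − 21297905 = -21297855. Step 2 — v_17(-21297855) = 5 (factor: -21297855 = −(17^5 · 15); the sign does not affect v_p). Step 3 — |x − y|_17 = 17^{-5} = 1/1419857.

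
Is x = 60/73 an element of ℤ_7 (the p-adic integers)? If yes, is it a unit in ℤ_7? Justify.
x ∈ ℤ_7^× (unit); v_7(x) = 0

ℤ_7 = {x ∈ ℚ_7 : v_7(x) ≥ 0} and ℤ_7^× = {x ∈ ℤ_7 : v_7(x) = 0}. Here v_7(60/73) = v_7(num) − v_7(den) = 0; compare against these criteria.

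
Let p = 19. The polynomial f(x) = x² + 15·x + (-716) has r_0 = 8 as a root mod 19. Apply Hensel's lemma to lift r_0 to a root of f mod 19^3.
r_2 = 4264 (mod 6859)

Hensel: r_{i+1} = r_i − f(r_i)·(f′(r_i))^{-1} mod 19^{i+2}, f′(x) = 2x + 15. Iterate:
  r_0 = 8 (mod 19)
  r_1 = 293 (mod 361)
  r_2 = 4264 (mod 6859)
Final: r = 4264 satisfies f(r) ≡ 0 mod 19^3.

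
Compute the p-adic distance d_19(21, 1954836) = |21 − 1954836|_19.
d_19(21, 1954836) = 1/130321

Step 1 — x − y = 21 − 1954836 = -1954815. Step 2 — v_19(-1954815) = 4 (factor: -1954815 = −(19^4 · 15); the sign does not affect v_p). Step 3 — |x − y|_19 = 19^{-4} = 1/130321.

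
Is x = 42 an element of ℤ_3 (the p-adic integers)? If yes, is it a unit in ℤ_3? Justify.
x ∈ ℤ_3 but not a unit; v_3(x) = 1 > 0

ℤ_3 = {x ∈ ℚ_3 : v_3(x) ≥ 0} and ℤ_3^× = {x ∈ ℤ_3 : v_3(x) = 0}. Here v_3(42) = v_3(num) − v_3(den) = 1; compare against these criteria.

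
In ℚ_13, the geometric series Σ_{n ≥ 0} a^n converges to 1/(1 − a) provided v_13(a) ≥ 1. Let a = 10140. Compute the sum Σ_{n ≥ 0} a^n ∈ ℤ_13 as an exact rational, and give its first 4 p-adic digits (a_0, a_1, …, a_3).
Σ a^n = 1/(1 − a) = -1/10139;  first 4 digits = (1, 0, 8, 4)

v_13(a) = 2 ≥ 1, so the series converges in ℤ_13 to 1/(1 − a) = 1/(1 − 10140) = -1/10139. Expand this rational in ℤ_13: compute digits iteratively via d_i = x_i mod 13, x_{i+1} = (x_i − d_i)/13. The first 4 digits are (1, 0, 8, 4).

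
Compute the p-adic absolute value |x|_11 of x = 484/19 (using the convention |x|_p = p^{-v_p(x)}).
|484/19|_11 = 1/121

Step 1 — compute v_11(x) by factoring powers of 11 out of the numerator and denominator: v_11(484/19) = 2. Step 2 — apply |x|_p = p^{-v_p(x)} = 11^{-2} = 1/121.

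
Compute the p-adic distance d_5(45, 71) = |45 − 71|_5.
d_5(45, 71) = 1

Step 1 — x − y = 45 − 71 = -26. Step 2 — v_5(-26) = 0 (factor: -26 = −(5^0 · 26); the sign does not affect v_p). Step 3 — |x − y|_5 = 5^{0} = 1.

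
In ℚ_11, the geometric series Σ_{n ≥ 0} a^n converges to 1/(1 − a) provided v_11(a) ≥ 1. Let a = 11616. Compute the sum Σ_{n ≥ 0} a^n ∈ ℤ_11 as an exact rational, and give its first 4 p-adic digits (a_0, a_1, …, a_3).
Σ a^n = 1/(1 − a) = -1/11615;  first 4 digits = (1, 0, 8, 8)

v_11(a) = 2 ≥ 1, so the series converges in ℤ_11 to 1/(1 − a) = 1/(1 − 11616) = -1/11615. Expand this rational in ℤ_11: compute digits iteratively via d_i = x_i mod 11, x_{i+1} = (x_i − d_i)/11. The first 4 digits are (1, 0, 8, 8).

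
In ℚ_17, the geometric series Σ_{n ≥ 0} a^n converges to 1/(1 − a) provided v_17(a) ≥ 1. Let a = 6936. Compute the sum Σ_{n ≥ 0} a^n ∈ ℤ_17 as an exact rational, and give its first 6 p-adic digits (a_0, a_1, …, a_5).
Σ a^n = 1/(1 − a) = -1/6935;  first 6 digits = (1, 0, 7, 1, 15, 16)

v_17(a) = 2 ≥ 1, so the series converges in ℤ_17 to 1/(1 − a) = 1/(1 − 6936) = -1/6935. Expand this rational in ℤ_17: compute digits iteratively via d_i = x_i mod 17, x_{i+1} = (x_i − d_i)/17. The first 6 digits are (1, 0, 7, 1, 15, 16).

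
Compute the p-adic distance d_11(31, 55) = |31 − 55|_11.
d_11(31, 55) = 1

Step 1 — x − y = 31 − 55 = -24. Step 2 — v_11(-24) = 0 (factor: -24 = −(11^0 · 24); the sign does not affect v_p). Step 3 — |x − y|_11 = 11^{0} = 1.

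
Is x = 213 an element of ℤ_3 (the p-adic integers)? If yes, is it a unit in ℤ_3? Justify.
x ∈ ℤ_3 but not a unit; v_3(x) = 1 > 0

ℤ_3 = {x ∈ ℚ_3 : v_3(x) ≥ 0} and ℤ_3^× = {x ∈ ℤ_3 : v_3(x) = 0}. Here v_3(213) = v_3(num) − v_3(den) = 1; compare against these criteria.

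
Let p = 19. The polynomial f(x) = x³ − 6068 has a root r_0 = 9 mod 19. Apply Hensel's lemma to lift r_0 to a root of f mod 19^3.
r_2 = 3999 (mod 6859)

Hensel: r_{i+1} = r_i − f(r_i)/f′(r_i) mod 19^{i+2}, where f′(x) = 3x². Iterate:
  r_0 = 9 (mod 19)
  r_1 = 28 (mod 361)
  r_2 = 3999 (mod 6859)
Final: r = 3999 with f(r) ≡ 0 mod 19^3.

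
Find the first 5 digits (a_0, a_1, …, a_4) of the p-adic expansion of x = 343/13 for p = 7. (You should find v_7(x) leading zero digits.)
(a_0, …, a_4) = (0, 0, 0, 6, 4)

v_7(343/13) = 3, so a_0 = ... = a_2 = 0. Factor out: x = 7^3 · u with u = 1/13 a unit in ℤ_7. Expand u iteratively via a_{v+i} = u_i mod 7, u_{i+1} = (u_i − a_{v+i})/7:
  u_0 = 1/13;  a_3 = 6;  u_1 = (u_0 − 6)/7 = -11/13
  u_1 = -11/13;  a_4 = 4;  u_2 = (u_1 − 4)/7 = -9/13
Digits: (0, 0, 0, 6, 4).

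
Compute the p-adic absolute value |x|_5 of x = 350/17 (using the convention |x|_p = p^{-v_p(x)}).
|350/17|_5 = 1/25

Step 1 — compute v_5(x) by factoring powers of 5 out of the numerator and denominator: v_5(350/17) = 2. Step 2 — apply |x|_p = p^{-v_p(x)} = 5^{-2} = 1/25.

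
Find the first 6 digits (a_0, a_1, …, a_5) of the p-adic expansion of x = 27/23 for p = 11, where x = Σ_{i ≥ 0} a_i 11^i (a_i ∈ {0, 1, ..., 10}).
(a_0, …, a_5) = (5, 3, 4, 2, 6, 9)

v_11(27/23) = 0 (numerator and denominator both coprime to 11), so x ∈ ℤ_11^×. Compute digits iteratively via a_i = x_i mod 11, x_{i+1} = (x_i − a_i)/11, with x_0 = x:
  x_0 = 27/23;  a_0 = 5;  x_1 = (x_0 − 5)/11 = -8/23
  x_1 = -8/23;  a_1 = 3;  x_2 = (x_1 − 3)/11 = -7/23
  x_2 = -7/23;  a_2 = 4;  x_3 = (x_2 − 4)/11 = -9/23
  x_3 = -9/23;  a_3 = 2;  x_4 = (x_3 − 2)/11 = -5/23
  x_4 = -5/23;  a_4 = 6;  x_5 = (x_4 − 6)/11 = -13/23
  x_5 = -13/23;  a_5 = 9;  x_6 = (x_5 − 9)/11 = -20/23
Digits: (5, 3, 4, 2, 6, 9).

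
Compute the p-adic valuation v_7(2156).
v_7(2156) = 2

v_7(n) is the largest exponent k such that 7^k divides n. Factor out: 2156 = 7^2 · 44. (Sign doesn't affect v_p.) So v_7(2156) = 2.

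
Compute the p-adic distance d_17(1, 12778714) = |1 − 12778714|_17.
d_17(1, 12778714) = 1/1419857

Step 1 — x − y = 1 − 12778714 = -12778713. Step 2 — v_17(-12778713) = 5 (factor: -12778713 = −(17^5 · 9); the sign does not affect v_p). Step 3 — |x − y|_17 = 17^{-5} = 1/1419857.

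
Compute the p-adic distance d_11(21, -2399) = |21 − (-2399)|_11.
d_11(21, -2399) = 1/121

Step 1 — x − y = 21 − (-2399) = 2420. Step 2 — v_11(2420) = 2 (factor: 2420 = (11^2 · 20); the sign does not affect v_p). Step 3 — |x − y|_11 = 11^{-2} = 1/121.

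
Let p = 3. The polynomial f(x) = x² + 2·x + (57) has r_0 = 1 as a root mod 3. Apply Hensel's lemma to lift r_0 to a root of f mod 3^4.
r_3 = 4 (mod 81)

Hensel: r_{i+1} = r_i − f(r_i)·(f′(r_i))^{-1} mod 3^{i+2}, f′(x) = 2x + 2. Iterate:
  r_0 = 1 (mod 3)
  r_1 = 4 (mod 9)
  r_2 = 4 (mod 27)
  r_3 = 4 (mod 81)
Final: r = 4 satisfies f(r) ≡ 0 mod 3^4.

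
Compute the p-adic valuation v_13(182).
v_13(182) = 1

v_13(n) is the largest exponent k such that 13^k divides n. Factor out: 182 = 13^1 · 14. (Sign doesn't affect v_p.) So v_13(182) = 1.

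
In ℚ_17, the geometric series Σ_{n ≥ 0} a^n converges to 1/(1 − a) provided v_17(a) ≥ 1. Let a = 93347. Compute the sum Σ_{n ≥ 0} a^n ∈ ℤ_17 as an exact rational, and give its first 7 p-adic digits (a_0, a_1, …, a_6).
Σ a^n = 1/(1 − a) = -1/93346;  first 7 digits = (1, 0, 0, 2, 1, 0, 4)

v_17(a) = 3 ≥ 1, so the series converges in ℤ_17 to 1/(1 − a) = 1/(1 − 93347) = -1/93346. Expand this rational in ℤ_17: compute digits iteratively via d_i = x_i mod 17, x_{i+1} = (x_i − d_i)/17. The first 7 digits are (1, 0, 0, 2, 1, 0, 4).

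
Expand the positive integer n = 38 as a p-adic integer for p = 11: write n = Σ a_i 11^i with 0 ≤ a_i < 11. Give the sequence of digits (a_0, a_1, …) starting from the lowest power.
(a_0, a_1, …) = (5, 3)

Repeated division by 11 gives the digits low-to-high: 38 = 5 + 3·11^1. Digit sequence: (5, 3).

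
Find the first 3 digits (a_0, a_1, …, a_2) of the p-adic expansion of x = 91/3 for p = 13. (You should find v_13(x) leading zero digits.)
(a_0, …, a_2) = (0, 11, 8)

v_13(91/3) = 1, so a_0 = ... = a_0 = 0. Factor out: x = 13^1 · u with u = 7/3 a unit in ℤ_13. Expand u iteratively via a_{v+i} = u_i mod 13, u_{i+1} = (u_i − a_{v+i})/13:
  u_0 = 7/3;  a_1 = 11;  u_1 = (u_0 − 11)/13 = -2/3
  u_1 = -2/3;  a_2 = 8;  u_2 = (u_1 − 8)/13 = -2/3
Digits: (0, 11, 8).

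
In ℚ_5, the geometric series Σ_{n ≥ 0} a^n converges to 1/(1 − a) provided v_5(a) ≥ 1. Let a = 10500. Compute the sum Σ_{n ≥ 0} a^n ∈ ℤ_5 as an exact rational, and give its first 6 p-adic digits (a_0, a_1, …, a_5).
Σ a^n = 1/(1 − a) = -1/10499;  first 6 digits = (1, 0, 0, 4, 1, 3)

v_5(a) = 3 ≥ 1, so the series converges in ℤ_5 to 1/(1 − a) = 1/(1 − 10500) = -1/10499. Expand this rational in ℤ_5: compute digits iteratively via d_i = x_i mod 5, x_{i+1} = (x_i − d_i)/5. The first 6 digits are (1, 0, 0, 4, 1, 3).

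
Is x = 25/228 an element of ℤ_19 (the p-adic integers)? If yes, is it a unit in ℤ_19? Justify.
x ∉ ℤ_19 (v_19(x) = -1 < 0)

ℤ_19 = {x ∈ ℚ_19 : v_19(x) ≥ 0} and ℤ_19^× = {x ∈ ℤ_19 : v_19(x) = 0}. Here v_19(25/228) = v_19(num) − v_19(den) = -1; compare against these criteria.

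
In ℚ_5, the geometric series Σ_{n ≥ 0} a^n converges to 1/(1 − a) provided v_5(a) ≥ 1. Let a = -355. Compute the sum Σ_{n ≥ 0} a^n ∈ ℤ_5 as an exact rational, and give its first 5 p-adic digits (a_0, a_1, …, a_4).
Σ a^n = 1/(1 − a) = 1/356;  first 5 digits = (1, 4, 1, 4, 4)

v_5(a) = 1 ≥ 1, so the series converges in ℤ_5 to 1/(1 − a) = 1/(1 − (-355)) = 1/356. Expand this rational in ℤ_5: compute digits iteratively via d_i = x_i mod 5, x_{i+1} = (x_i − d_i)/5. The first 5 digits are (1, 4, 1, 4, 4).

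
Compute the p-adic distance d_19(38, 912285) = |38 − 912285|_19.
d_19(38, 912285) = 1/130321

Step 1 — x − y = 38 − 912285 = -912247. Step 2 — v_19(-912247) = 4 (factor: -912247 = −(19^4 · 7); the sign does not affect v_p). Step 3 — |x − y|_19 = 19^{-4} = 1/130321.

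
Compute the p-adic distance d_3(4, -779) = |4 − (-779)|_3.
d_3(4, -779) = 1/27

Step 1 — x − y = 4 − (-779) = 783. Step 2 — v_3(783) = 3 (factor: 783 = (3^3 · 29); the sign does not affect v_p). Step 3 — |x − y|_3 = 3^{-3} = 1/27.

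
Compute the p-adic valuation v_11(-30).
v_11(-30) = 0

v_11(n) is the largest exponent k such that 11^k divides n. Factor out: -30 = -11^0 · 30. (Sign doesn't affect v_p.) So v_11(-30) = 0.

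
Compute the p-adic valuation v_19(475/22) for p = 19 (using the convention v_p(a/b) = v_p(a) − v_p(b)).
v_19(475/22) = 1

Factor powers of 19 from the numerator and denominator of the reduced fraction: 475 = 19^1 · 25 and 22 = 19^0 · 22. Apply v_p(a/b) = v_p(a) − v_p(b): v_19(475/22) = 1 − 0 = 1.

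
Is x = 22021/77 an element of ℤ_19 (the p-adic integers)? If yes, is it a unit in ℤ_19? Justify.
x ∈ ℤ_19 but not a unit; v_19(x) = 2 > 0

ℤ_19 = {x ∈ ℚ_19 : v_19(x) ≥ 0} and ℤ_19^× = {x ∈ ℤ_19 : v_19(x) = 0}. Here v_19(22021/77) = v_19(num) − v_19(den) = 2; compare against these criteria.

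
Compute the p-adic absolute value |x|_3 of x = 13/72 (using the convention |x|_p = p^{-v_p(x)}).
|13/72|_3 = 9

Step 1 — compute v_3(x) by factoring powers of 3 out of the numerator and denominator: v_3(13/72) = -2. Step 2 — apply |x|_p = p^{-v_p(x)} = 3^{2} = 9.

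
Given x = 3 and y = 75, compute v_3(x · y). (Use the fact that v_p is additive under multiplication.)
v_3(225) = 2

v_p(x) = 1 (factor: 3 = 3^1 · 1); v_p(y) = 1 (factor: 75 = 3^1 · 25). Additivity: v_p(xy) = v_p(x) + v_p(y) = 1 + 1 = 2. (Direct check: xy = 225 = 3^2 · (25).)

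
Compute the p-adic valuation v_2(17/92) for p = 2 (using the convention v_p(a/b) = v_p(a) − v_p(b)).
v_2(17/92) = -2

Factor powers of 2 from the numerator and denominator of the reduced fraction: 17 = 2^0 · 17 and 92 = 2^2 · 23. Apply v_p(a/b) = v_p(a) − v_p(b): v_2(17/92) = 0 − 2 = -2.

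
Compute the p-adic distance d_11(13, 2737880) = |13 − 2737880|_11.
d_11(13, 2737880) = 1/161051

Step 1 — x − y = 13 − 2737880 = -2737867. Step 2 — v_11(-2737867) = 5 (factor: -2737867 = −(11^5 · 17); the sign does not affect v_p). Step 3 — |x − y|_11 = 11^{-5} = 1/161051.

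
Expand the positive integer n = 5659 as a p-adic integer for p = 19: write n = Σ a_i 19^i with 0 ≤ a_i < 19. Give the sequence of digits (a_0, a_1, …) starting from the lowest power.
(a_0, a_1, …) = (16, 12, 15)

Repeated division by 19 gives the digits low-to-high: 5659 = 16 + 12·19^1 + 15·19^2. Digit sequence: (16, 12, 15).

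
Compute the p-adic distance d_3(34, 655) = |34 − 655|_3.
d_3(34, 655) = 1/27

Step 1 — x − y = 34 − 655 = -621. Step 2 — v_3(-621) = 3 (factor: -621 = −(3^3 · 23); the sign does not affect v_p). Step 3 — |x − y|_3 = 3^{-3} = 1/27.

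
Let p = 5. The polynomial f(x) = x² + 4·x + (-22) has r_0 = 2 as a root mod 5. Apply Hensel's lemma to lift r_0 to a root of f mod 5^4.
r_3 = 297 (mod 625)

Hensel: r_{i+1} = r_i − f(r_i)·(f′(r_i))^{-1} mod 5^{i+2}, f′(x) = 2x + 4. Iterate:
  r_0 = 2 (mod 5)
  r_1 = 22 (mod 25)
  r_2 = 47 (mod 125)
  r_3 = 297 (mod 625)
Final: r = 297 satisfies f(r) ≡ 0 mod 5^4.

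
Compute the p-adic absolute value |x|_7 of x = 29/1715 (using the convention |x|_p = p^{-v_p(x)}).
|29/1715|_7 = 343

Step 1 — compute v_7(x) by factoring powers of 7 out of the numerator and denominator: v_7(29/1715) = -3. Step 2 — apply |x|_p = p^{-v_p(x)} = 7^{3} = 343.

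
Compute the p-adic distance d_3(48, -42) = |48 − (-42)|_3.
d_3(48, -42) = 1/9

Step 1 — x − y = 48 − (-42) = 90. Step 2 — v_3(90) = 2 (factor: 90 = (3^2 · 10); the sign does not affect v_p). Step 3 — |x − y|_3 = 3^{-2} = 1/9.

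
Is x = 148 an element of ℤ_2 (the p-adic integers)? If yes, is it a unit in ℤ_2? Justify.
x ∈ ℤ_2 but not a unit; v_2(x) = 2 > 0

ℤ_2 = {x ∈ ℚ_2 : v_2(x) ≥ 0} and ℤ_2^× = {x ∈ ℤ_2 : v_2(x) = 0}. Here v_2(148) = v_2(num) − v_2(den) = 2; compare against these criteria.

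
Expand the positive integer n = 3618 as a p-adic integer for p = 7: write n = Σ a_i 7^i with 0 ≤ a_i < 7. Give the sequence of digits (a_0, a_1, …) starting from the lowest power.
(a_0, a_1, …) = (6, 5, 3, 3, 1)

Repeated division by 7 gives the digits low-to-high: 3618 = 6 + 5·7^1 + 3·7^2 + 3·7^3 + 1·7^4. Digit sequence: (6, 5, 3, 3, 1).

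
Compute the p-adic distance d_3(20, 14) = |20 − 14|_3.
d_3(20, 14) = 1/3

Step 1 — x − y = 20 − 14 = 6. Step 2 — v_3(6) = 1 (factor: 6 = (3^1 · 2); the sign does not affect v_p). Step 3 — |x − y|_3 = 3^{-1} = 1/3.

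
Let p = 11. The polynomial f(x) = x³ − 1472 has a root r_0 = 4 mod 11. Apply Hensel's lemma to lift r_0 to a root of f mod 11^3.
r_2 = 114 (mod 1331)

Hensel: r_{i+1} = r_i − f(r_i)/f′(r_i) mod 11^{i+2}, where f′(x) = 3x². Iterate:
  r_0 = 4 (mod 11)
  r_1 = 114 (mod 121)
  r_2 = 114 (mod 1331)
Final: r = 114 with f(r) ≡ 0 mod 11^3.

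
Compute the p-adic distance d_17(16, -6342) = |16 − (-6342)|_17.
d_17(16, -6342) = 1/289

Step 1 — x − y = 16 − (-6342) = 6358. Step 2 — v_17(6358) = 2 (factor: 6358 = (17^2 · 22); the sign does not affect v_p). Step 3 — |x − y|_17 = 17^{-2} = 1/289.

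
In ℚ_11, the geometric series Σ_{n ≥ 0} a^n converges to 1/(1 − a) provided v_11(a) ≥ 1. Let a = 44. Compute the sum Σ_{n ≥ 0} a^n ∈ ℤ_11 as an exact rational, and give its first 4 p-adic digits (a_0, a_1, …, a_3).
Σ a^n = 1/(1 − a) = -1/43;  first 4 digits = (1, 4, 5, 10)

v_11(a) = 1 ≥ 1, so the series converges in ℤ_11 to 1/(1 − a) = 1/(1 − 44) = -1/43. Expand this rational in ℤ_11: compute digits iteratively via d_i = x_i mod 11, x_{i+1} = (x_i − d_i)/11. The first 4 digits are (1, 4, 5, 10).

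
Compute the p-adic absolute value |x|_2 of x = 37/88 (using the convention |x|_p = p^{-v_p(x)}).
|37/88|_2 = 8

Step 1 — compute v_2(x) by factoring powers of 2 out of the numerator and denominator: v_2(37/88) = -3. Step 2 — apply |x|_p = p^{-v_p(x)} = 2^{3} = 8.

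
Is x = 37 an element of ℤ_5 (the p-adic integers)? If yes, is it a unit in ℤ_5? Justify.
x ∈ ℤ_5^× (unit); v_5(x) = 0

ℤ_5 = {x ∈ ℚ_5 : v_5(x) ≥ 0} and ℤ_5^× = {x ∈ ℤ_5 : v_5(x) = 0}. Here v_5(37) = v_5(num) − v_5(den) = 0; compare against these criteria.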